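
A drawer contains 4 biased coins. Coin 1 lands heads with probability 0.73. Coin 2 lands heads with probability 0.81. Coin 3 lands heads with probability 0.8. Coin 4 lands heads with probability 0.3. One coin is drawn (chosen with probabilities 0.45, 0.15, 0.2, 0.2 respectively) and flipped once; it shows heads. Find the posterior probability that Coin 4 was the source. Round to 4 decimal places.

Posterior probability ≈ 0.0896

P(heads|C1) = 0.73; P(heads|C2) = 0.81; P(heads|C3) = 0.8; P(heads|C4) = 0.3.
Prior × likelihood for each source: 0.45·0.73=0.3285, 0.15·0.81=0.1215, 0.2·0.8=0.1600, 0.2·0.3=0.06000. Summing gives P(heads) = 0.67000.
P(Coin 4 | heads) = 0.06000 / 0.67000 = 0.0896.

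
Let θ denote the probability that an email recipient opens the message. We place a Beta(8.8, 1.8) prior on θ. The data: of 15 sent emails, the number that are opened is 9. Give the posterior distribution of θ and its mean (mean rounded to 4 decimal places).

Observing 9 successes and 6 failures updates Beta(8.8, 1.8) by adding the success and failure counts to the two shape parameters: α = 8.8+9 = 17.8, β = 1.8+6 = 7.8.
Posterior mean = α/(α+β) = 17.8/25.6 = 0.6953.

Posterior: Beta(17.8, 7.8); mean ≈ 0.6953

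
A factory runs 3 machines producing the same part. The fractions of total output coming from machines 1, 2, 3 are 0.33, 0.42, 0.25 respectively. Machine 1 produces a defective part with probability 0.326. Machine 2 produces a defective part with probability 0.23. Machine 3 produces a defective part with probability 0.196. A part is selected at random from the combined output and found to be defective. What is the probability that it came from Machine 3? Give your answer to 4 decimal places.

Tabulate prior·likelihood by source: [1] prior 0.33, lik 0.326, product 0.1076; [2] prior 0.42, lik 0.23, product 0.09660; [3] prior 0.25, lik 0.196, product 0.04900.
Normalizing constant = 0.25318; the posterior for Machine 3 is its product over the sum, 0.04900/0.25318 = 0.1935.

Posterior probability ≈ 0.1935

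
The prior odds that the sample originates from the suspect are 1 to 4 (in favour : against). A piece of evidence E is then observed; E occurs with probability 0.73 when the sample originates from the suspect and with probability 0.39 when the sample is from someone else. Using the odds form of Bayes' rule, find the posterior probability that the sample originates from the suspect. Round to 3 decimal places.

Posterior probability ≈ 0.319

Prior odds = 1/4 = 0.25000.
Likelihood ratio for E = 0.73/0.39 = 1.8718.
Posterior odds = prior odds × LR = 0.46795.
Posterior probability = odds/(1+odds) = 0.46795/1.4679 = 0.319.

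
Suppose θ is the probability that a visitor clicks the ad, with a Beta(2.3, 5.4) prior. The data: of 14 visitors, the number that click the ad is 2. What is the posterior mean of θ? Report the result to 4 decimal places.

Posterior mean ≈ 0.1982

The binomial likelihood is conjugate to the Beta prior: with 2 successes and 12 failures, the posterior is Beta(2.3+2, 5.4+12) = Beta(4.3, 17.4).
E[θ | data] = 4.3/(4.3+17.4) = 0.1982.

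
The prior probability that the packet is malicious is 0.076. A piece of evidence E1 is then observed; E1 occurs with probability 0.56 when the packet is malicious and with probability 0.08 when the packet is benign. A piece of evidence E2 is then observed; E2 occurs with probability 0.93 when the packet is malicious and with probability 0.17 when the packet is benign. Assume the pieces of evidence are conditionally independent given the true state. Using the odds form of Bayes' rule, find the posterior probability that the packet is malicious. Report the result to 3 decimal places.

Posterior probability ≈ 0.759

Prior odds = 0.076/(1−0.076) = 0.082251. In log-odds, ln(0.082251) = -2.4980.
Add log likelihood ratios: ln(7.0000) + ln(5.4706) = 3.6453.
Posterior log-odds = 1.1473, so posterior odds = exp(1.1473) = 3.1497. Converting, P(H|E) = 3.1497/4.1497 = 0.759.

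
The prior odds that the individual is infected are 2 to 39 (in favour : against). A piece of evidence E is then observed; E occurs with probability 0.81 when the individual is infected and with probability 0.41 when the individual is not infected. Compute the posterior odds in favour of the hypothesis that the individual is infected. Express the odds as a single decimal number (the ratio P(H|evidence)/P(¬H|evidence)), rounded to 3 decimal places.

Prior odds = 2/39 = 0.051282.
Likelihood ratio for E = 0.81/0.41 = 1.9756.
Posterior odds = prior odds × LR = 0.10131.

Posterior odds ≈ 0.101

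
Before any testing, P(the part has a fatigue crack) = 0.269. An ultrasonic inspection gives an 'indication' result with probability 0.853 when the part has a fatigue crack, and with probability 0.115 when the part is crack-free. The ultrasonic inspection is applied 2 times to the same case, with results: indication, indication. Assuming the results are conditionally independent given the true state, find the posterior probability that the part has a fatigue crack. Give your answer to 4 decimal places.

Let H be the event that the part has a fatigue crack; start with P(H) = 0.269. P('indication'|H) = 0.853, P('indication'|¬H) = 0.115.
Update on result 1 ('indication'): P(H) ← 0.853·0.2690 / (0.853·0.2690 + 0.115·0.7310) = 0.22946/0.31352 = 0.7319.
Update on result 2 ('indication'): P(H) ← 0.853·0.7319 / (0.853·0.7319 + 0.115·0.2681) = 0.62428/0.65512 = 0.9529.

Posterior P(H) ≈ 0.9529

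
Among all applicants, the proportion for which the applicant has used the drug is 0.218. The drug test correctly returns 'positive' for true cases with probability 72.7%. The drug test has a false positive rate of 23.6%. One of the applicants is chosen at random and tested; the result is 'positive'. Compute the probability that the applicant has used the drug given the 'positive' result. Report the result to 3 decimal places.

Let H be the event that the applicant has used the drug. P(H) = 0.218, so P(¬H) = 0.782. With E the 'positive' result, P(E|H) = 0.727 and P(E|¬H) = 0.236.
P(E) = 0.727·0.218 + 0.236·0.782 = 0.15849 + 0.18455 = 0.34304.
By Bayes' theorem, P(H|E) = 0.15849 / 0.34304 = 0.462.

P(H | E) ≈ 0.462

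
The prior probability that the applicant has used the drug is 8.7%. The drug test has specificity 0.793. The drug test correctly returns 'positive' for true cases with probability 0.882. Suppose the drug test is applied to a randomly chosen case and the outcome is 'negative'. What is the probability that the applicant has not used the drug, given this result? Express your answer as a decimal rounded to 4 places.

Write H for 'the applicant has used the drug'. Prior odds H:¬H = 0.087/0.913 = 0.095290. For the 'negative' outcome, the likelihood ratio is 0.118/0.793 = 0.14880.
Posterior odds = 0.095290 × 0.14880 = 0.014179, so P(H|E) = 0.014179/(1+0.014179) = 0.0140. Then P(¬H|E) = 1 − 0.0140 = 0.9860.

P(¬H | E) ≈ 0.9860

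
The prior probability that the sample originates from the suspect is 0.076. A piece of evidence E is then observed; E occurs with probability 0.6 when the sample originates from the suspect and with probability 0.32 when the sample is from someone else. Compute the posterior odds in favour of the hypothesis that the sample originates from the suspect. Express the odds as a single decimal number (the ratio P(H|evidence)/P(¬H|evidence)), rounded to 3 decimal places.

Posterior odds ≈ 0.154

Prior odds = 0.076/(1−0.076) = 0.082251. In log-odds, ln(0.082251) = -2.4980.
Add log likelihood ratio: ln(1.8750) = 0.62861.
Posterior log-odds = -1.8694, so posterior odds = exp(-1.8694) = 0.15422.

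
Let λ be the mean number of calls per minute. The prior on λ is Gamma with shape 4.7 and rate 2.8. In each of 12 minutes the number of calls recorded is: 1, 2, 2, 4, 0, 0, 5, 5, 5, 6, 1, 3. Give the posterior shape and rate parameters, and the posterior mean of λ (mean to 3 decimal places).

Posterior: Gamma(shape=38.7, rate=14.8); mean ≈ 2.615

The Poisson likelihood adds the total count to the shape and the number of exposure periods to the rate. Here ∑xᵢ = 34 and n = 12, so shape 4.7→38.7 and rate 2.8→14.8.
Posterior mean = shape/rate = 38.7/14.8 = 2.615.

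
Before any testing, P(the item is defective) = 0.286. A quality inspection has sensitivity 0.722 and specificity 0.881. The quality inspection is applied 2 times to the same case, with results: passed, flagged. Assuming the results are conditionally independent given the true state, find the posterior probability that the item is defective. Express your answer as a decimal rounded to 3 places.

Posterior P(H) ≈ 0.434

Let H be the event that the item is defective; start with P(H) = 0.286. P('flagged'|H) = 0.722, P('flagged'|¬H) = 0.119.
Update on result 1 ('passed'): P(H) ← 0.278·0.2860 / (0.278·0.2860 + 0.881·0.7140) = 0.079508/0.70854 = 0.1122.
Update on result 2 ('flagged'): P(H) ← 0.722·0.1122 / (0.722·0.1122 + 0.119·0.8878) = 0.081018/0.18666 = 0.4340.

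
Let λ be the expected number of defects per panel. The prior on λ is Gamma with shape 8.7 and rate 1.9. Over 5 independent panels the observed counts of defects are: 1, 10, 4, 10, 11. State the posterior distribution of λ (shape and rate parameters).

Total count ∑xᵢ = 36 over n = 5 panels.
Gamma is conjugate to the Poisson likelihood: posterior is Gamma(shape = 8.7+36 = 44.7, rate = 1.9+5 = 6.9).

Posterior: Gamma(shape=44.7, rate=6.9)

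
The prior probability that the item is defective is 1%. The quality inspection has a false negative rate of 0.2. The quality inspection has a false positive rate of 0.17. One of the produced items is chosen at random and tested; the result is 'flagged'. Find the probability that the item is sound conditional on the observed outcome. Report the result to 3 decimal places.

P(¬H | E) ≈ 0.955

Let H be the event that the item is defective. P(H) = 0.01, so P(¬H) = 0.99. With E the 'flagged' result, P(E|H) = 0.8 and P(E|¬H) = 0.17.
P(E) = 0.8·0.01 + 0.17·0.99 = 0.0080000 + 0.16830 = 0.17630.
By Bayes' theorem, P(H|E) = 0.0080000 / 0.17630 = 0.045. Hence P(¬H|E) = 1 − 0.045 = 0.955.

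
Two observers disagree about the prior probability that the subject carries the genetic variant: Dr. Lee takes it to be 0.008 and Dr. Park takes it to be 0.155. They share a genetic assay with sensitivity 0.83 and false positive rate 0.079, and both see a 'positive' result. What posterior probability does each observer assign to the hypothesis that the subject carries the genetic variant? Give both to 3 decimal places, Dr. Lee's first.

P('+'|H) = 0.83, P('+'|¬H) = 0.079.
Dr. Lee: numerator 0.83·0.008 = 0.0066400; evidence = 0.0066400+0.079·0.992 = 0.085008; posterior = 0.078.
Dr. Park: numerator 0.83·0.155 = 0.12865; evidence = 0.12865+0.079·0.845 = 0.19540; posterior = 0.658.

Dr. Lee: 0.078; Dr. Park: 0.658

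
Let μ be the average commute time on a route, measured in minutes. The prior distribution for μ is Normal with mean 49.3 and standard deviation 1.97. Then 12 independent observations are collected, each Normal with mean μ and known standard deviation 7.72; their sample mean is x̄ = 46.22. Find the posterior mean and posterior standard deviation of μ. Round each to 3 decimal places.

Prior precision 1/τ₀² = 1/1.97² = 0.257672; data precision n/σ² = 12/7.72² = 0.201348.
Posterior precision = 0.257672 + 0.201348 = 0.459020, giving posterior SD = 1/√0.459020 = 1.476.
Posterior mean = (0.257672·49.3 + 0.201348·46.22) / 0.459020 = 47.949.

Posterior mean ≈ 47.949; posterior SD ≈ 1.476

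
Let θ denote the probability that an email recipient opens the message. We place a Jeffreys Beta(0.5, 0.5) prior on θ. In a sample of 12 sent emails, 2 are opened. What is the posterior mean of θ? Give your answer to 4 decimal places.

The binomial likelihood is conjugate to the Beta prior: with 2 successes and 10 failures, the posterior is Beta(0.5+2, 0.5+10) = Beta(2.5, 10.5).
E[θ | data] = 2.5/(2.5+10.5) = 0.1923.

Posterior mean ≈ 0.1923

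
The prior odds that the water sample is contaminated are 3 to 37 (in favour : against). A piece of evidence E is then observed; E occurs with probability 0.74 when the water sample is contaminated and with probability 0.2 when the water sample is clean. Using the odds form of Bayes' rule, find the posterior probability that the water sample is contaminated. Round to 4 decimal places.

Posterior probability ≈ 0.2308

Prior odds = 3/37 = 0.081081. In log-odds, ln(0.081081) = -2.5123.
Add log likelihood ratio: ln(3.7000) = 1.3083.
Posterior log-odds = -1.2040, so posterior odds = exp(-1.2040) = 0.30000. Converting, P(H|E) = 0.30000/1.3000 = 0.2308.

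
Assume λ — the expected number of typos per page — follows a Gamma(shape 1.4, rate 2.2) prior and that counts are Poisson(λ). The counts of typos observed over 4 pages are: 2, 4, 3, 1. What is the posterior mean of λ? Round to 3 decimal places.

Posterior mean ≈ 1.839

Total count ∑xᵢ = 10 over n = 4 pages.
Gamma is conjugate to the Poisson likelihood: posterior is Gamma(shape = 1.4+10 = 11.4, rate = 2.2+4 = 6.2).
Posterior mean = shape/rate = 11.4/6.2 = 1.839.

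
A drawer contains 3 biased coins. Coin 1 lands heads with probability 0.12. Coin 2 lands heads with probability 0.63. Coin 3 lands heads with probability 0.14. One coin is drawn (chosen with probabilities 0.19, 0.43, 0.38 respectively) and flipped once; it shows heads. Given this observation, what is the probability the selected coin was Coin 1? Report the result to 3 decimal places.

P(heads|C1) = 0.12; P(heads|C2) = 0.63; P(heads|C3) = 0.14.
Prior × likelihood for each source: 0.19·0.12=0.02280, 0.43·0.63=0.2709, 0.38·0.14=0.05320. Summing gives P(heads) = 0.34690.
P(Coin 1 | heads) = 0.02280 / 0.34690 = 0.066.

Posterior probability ≈ 0.066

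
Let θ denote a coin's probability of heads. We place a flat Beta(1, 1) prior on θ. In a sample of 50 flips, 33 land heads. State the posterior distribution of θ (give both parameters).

Observing 33 successes and 17 failures updates Beta(1, 1) by adding the success and failure counts to the two shape parameters: α = 1+33 = 34, β = 1+17 = 18.

Posterior: Beta(34, 18)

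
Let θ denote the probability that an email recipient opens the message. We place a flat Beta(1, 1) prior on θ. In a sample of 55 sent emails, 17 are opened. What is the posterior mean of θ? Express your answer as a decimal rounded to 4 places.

Posterior mean ≈ 0.3158

Observing 17 successes and 38 failures updates Beta(1, 1) by adding the success and failure counts to the two shape parameters: α = 1+17 = 18, β = 1+38 = 39.
Posterior mean = α/(α+β) = 18/57 = 0.3158.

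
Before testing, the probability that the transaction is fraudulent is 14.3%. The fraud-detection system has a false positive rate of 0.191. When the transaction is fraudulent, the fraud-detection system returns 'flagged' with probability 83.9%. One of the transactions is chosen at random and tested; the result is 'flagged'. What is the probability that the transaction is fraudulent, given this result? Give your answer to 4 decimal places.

P(H | E) ≈ 0.4230

Write H for 'the transaction is fraudulent'. Prior odds H:¬H = 0.143/0.857 = 0.16686. For the 'flagged' outcome, the likelihood ratio is 0.839/0.191 = 4.3927.
Posterior odds = 0.16686 × 4.3927 = 0.73297, so P(H|E) = 0.73297/(1+0.73297) = 0.4230.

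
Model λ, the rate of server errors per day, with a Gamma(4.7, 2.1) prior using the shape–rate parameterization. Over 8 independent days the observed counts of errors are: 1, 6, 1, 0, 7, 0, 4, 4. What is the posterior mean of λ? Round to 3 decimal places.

Posterior mean ≈ 2.743

Total count ∑xᵢ = 23 over n = 8 days.
Gamma is conjugate to the Poisson likelihood: posterior is Gamma(shape = 4.7+23 = 27.7, rate = 2.1+8 = 10.1).
Posterior mean = shape/rate = 27.7/10.1 = 2.743.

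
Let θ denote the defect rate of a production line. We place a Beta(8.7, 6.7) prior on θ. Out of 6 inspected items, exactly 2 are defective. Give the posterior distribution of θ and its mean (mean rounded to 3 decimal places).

Posterior: Beta(10.7, 10.7); mean ≈ 0.500

The binomial likelihood is conjugate to the Beta prior: with 2 successes and 4 failures, the posterior is Beta(8.7+2, 6.7+4) = Beta(10.7, 10.7).
Posterior mean = α/(α+β) = 10.7/21.4 = 0.500.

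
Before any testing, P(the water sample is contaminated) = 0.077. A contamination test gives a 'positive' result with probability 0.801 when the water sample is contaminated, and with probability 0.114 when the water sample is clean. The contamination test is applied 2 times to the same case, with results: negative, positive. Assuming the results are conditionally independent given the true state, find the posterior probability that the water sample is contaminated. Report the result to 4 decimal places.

With H the event that the water sample is contaminated, the joint likelihood of the observed sequence is P(data|H) = 0.199·0.801 = 0.15940 and P(data|¬H) = 0.886·0.114 = 0.10100.
Bayes: P(H|data) = 0.077·0.15940 / (0.077·0.15940 + 0.923·0.10100) = 0.012274/0.10550 = 0.1163.

Posterior P(H) ≈ 0.1163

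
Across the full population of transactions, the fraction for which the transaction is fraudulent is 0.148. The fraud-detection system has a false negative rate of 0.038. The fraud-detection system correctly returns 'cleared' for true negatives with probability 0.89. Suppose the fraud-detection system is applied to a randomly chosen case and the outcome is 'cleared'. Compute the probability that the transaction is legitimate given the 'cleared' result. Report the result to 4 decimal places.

P(¬H | E) ≈ 0.9926

Write H for 'the transaction is fraudulent'. Prior odds H:¬H = 0.148/0.852 = 0.17371. For the 'cleared' outcome, the likelihood ratio is 0.038/0.89 = 0.042697.
Posterior odds = 0.17371 × 0.042697 = 0.0074168, so P(H|E) = 0.0074168/(1+0.0074168) = 0.0074. Then P(¬H|E) = 1 − 0.0074 = 0.9926.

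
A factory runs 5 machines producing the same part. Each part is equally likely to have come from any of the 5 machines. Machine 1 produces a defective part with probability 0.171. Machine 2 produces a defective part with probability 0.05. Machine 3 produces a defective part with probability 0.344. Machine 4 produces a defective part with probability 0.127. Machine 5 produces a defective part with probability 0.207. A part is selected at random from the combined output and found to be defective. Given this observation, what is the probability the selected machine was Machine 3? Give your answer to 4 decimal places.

Tabulate prior·likelihood by source: [1] prior 0.2, lik 0.171, product 0.03420; [2] prior 0.2, lik 0.05, product 0.01000; [3] prior 0.2, lik 0.344, product 0.06880; [4] prior 0.2, lik 0.127, product 0.02540; [5] prior 0.2, lik 0.207, product 0.04140.
Normalizing constant = 0.17980; the posterior for Machine 3 is its product over the sum, 0.06880/0.17980 = 0.3826.

Posterior probability ≈ 0.3826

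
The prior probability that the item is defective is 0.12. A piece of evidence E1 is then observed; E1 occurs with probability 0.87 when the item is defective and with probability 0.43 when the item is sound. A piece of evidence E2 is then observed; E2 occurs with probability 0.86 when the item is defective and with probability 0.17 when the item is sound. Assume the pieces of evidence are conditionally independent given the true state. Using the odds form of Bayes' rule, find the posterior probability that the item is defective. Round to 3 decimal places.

Prior odds = 0.12/(1−0.12) = 0.13636.
Likelihood ratio for E1 = 0.87/0.43 = 2.0233.
Likelihood ratio for E2 = 0.86/0.17 = 5.0588.
Posterior odds = prior odds × LR₁ × LR₂ = 1.3957.
Posterior probability = odds/(1+odds) = 1.3957/2.3957 = 0.583.

Posterior probability ≈ 0.583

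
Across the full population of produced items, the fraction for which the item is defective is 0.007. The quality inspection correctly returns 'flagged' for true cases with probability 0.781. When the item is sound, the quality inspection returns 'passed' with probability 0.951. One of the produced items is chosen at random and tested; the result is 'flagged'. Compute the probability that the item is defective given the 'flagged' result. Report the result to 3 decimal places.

P(H | E) ≈ 0.101

Let H be the event that the item is defective. P(H) = 0.007, so P(¬H) = 0.993. With E the 'flagged' result, P(E|H) = 0.781 and P(E|¬H) = 0.049.
P(E) = 0.781·0.007 + 0.049·0.993 = 0.0054670 + 0.048657 = 0.054124.
By Bayes' theorem, P(H|E) = 0.0054670 / 0.054124 = 0.101.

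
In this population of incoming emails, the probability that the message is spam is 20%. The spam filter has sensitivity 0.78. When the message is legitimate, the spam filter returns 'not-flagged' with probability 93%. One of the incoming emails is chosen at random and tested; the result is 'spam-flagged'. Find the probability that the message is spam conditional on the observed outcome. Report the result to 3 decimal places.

Let H be the event that the message is spam. P(H) = 0.2, so P(¬H) = 0.8. With E the 'spam-flagged' result, P(E|H) = 0.78 and P(E|¬H) = 0.07.
P(E) = 0.78·0.2 + 0.07·0.8 = 0.15600 + 0.056000 = 0.21200.
By Bayes' theorem, P(H|E) = 0.15600 / 0.21200 = 0.736.

P(H | E) ≈ 0.736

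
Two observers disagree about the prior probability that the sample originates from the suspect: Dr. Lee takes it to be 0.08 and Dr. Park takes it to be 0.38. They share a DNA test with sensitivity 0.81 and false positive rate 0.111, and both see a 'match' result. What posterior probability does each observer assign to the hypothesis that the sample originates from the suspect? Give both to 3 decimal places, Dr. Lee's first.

P('+'|H) = 0.81, P('+'|¬H) = 0.111.
Dr. Lee: numerator 0.81·0.08 = 0.064800; evidence = 0.064800+0.111·0.92 = 0.16692; posterior = 0.388.
Dr. Park: numerator 0.81·0.38 = 0.30780; evidence = 0.30780+0.111·0.62 = 0.37662; posterior = 0.817.

Dr. Lee: 0.388; Dr. Park: 0.817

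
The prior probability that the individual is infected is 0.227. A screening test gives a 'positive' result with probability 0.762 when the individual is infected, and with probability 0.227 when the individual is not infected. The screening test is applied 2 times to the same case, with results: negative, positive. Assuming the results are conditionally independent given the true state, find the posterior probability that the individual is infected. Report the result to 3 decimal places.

Let H be the event that the individual is infected; start with P(H) = 0.227. P('positive'|H) = 0.762, P('positive'|¬H) = 0.227.
Update on result 1 ('negative'): P(H) ← 0.238·0.2270 / (0.238·0.2270 + 0.773·0.7730) = 0.054026/0.65155 = 0.0829.
Update on result 2 ('positive'): P(H) ← 0.762·0.0829 / (0.762·0.0829 + 0.227·0.9171) = 0.063184/0.27136 = 0.2328.

Posterior P(H) ≈ 0.233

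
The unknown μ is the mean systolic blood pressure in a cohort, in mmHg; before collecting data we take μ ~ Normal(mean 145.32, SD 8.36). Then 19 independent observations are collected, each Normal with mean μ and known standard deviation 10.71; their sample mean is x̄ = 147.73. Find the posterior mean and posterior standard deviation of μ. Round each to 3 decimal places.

Posterior mean ≈ 147.538; posterior SD ≈ 2.357

With known σ, the Normal prior is conjugate. Weight on the data is w = (n/σ²)/(n/σ² + 1/τ₀²) = 0.165644/(0.165644+0.0143083) = 0.92049.
Posterior mean = w·x̄ + (1−w)·μ₀ = 0.92049·147.73 + 0.079512·145.32 = 147.538. Posterior variance = 1/(0.165644+0.0143083) = 5.55704, so SD = 2.357.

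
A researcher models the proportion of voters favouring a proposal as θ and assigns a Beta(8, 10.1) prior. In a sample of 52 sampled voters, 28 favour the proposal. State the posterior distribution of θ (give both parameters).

Posterior: Beta(36, 34.1)

Observing 28 successes and 24 failures updates Beta(8, 10.1) by adding the success and failure counts to the two shape parameters: α = 8+28 = 36, β = 10.1+24 = 34.1.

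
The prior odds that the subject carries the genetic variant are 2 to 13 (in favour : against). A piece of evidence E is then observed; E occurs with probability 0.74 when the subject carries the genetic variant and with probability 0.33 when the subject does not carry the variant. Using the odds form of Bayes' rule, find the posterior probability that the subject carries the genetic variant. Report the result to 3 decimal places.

Posterior probability ≈ 0.256

Prior odds = 2/13 = 0.15385. In log-odds, ln(0.15385) = -1.8718.
Add log likelihood ratio: ln(2.2424) = 0.80756.
Posterior log-odds = -1.0642, so posterior odds = exp(-1.0642) = 0.34499. Converting, P(H|E) = 0.34499/1.3450 = 0.256.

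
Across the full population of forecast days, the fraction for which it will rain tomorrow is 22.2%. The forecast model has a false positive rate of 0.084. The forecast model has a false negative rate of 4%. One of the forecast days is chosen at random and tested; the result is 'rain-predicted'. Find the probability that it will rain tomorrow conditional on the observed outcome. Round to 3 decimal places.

P(H | E) ≈ 0.765

Let H be the event that it will rain tomorrow. P(H) = 0.222, so P(¬H) = 0.778. With E the 'rain-predicted' result, P(E|H) = 0.96 and P(E|¬H) = 0.084.
P(E) = 0.96·0.222 + 0.084·0.778 = 0.21312 + 0.065352 = 0.27847.
By Bayes' theorem, P(H|E) = 0.21312 / 0.27847 = 0.765.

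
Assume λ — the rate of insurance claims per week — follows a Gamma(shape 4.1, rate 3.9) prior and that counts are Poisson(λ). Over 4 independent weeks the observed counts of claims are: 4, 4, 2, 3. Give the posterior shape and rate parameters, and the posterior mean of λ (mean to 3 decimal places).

Posterior: Gamma(shape=17.1, rate=7.9); mean ≈ 2.165

Total count ∑xᵢ = 13 over n = 4 weeks.
Gamma is conjugate to the Poisson likelihood: posterior is Gamma(shape = 4.1+13 = 17.1, rate = 3.9+4 = 7.9).
Posterior mean = shape/rate = 17.1/7.9 = 2.165.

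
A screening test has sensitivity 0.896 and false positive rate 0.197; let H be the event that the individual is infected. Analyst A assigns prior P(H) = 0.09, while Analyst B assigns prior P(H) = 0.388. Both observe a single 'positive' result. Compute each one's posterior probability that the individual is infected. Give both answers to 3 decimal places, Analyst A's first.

Analyst A: 0.310; Analyst B: 0.743

P('+'|H) = 0.896, P('+'|¬H) = 0.197.
Analyst A: numerator 0.896·0.09 = 0.080640; evidence = 0.080640+0.197·0.91 = 0.25991; posterior = 0.310.
Analyst B: numerator 0.896·0.388 = 0.34765; evidence = 0.34765+0.197·0.612 = 0.46821; posterior = 0.743.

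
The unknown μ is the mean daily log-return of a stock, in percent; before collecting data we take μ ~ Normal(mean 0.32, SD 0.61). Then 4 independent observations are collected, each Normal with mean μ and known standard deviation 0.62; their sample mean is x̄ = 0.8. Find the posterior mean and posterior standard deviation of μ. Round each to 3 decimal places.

Posterior mean ≈ 0.701; posterior SD ≈ 0.276

Prior precision 1/τ₀² = 1/0.61² = 2.68745; data precision n/σ² = 4/0.62² = 10.4058.
Posterior precision = 2.68745 + 10.4058 = 13.0933, giving posterior SD = 1/√13.0933 = 0.276.
Posterior mean = (2.68745·0.32 + 10.4058·0.8) / 13.0933 = 0.701.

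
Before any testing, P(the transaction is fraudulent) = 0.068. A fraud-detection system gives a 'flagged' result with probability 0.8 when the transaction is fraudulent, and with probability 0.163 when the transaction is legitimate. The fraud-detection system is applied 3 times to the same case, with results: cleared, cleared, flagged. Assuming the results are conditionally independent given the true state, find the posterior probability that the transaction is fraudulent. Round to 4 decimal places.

Posterior P(H) ≈ 0.0200

Let H be the event that the transaction is fraudulent; start with P(H) = 0.068. P('flagged'|H) = 0.8, P('flagged'|¬H) = 0.163.
Update on result 1 ('cleared'): P(H) ← 0.2·0.0680 / (0.2·0.0680 + 0.837·0.9320) = 0.013600/0.79368 = 0.0171.
Update on result 2 ('cleared'): P(H) ← 0.2·0.0171 / (0.2·0.0171 + 0.837·0.9829) = 0.0034271/0.82608 = 0.0041.
Update on result 3 ('flagged'): P(H) ← 0.8·0.0041 / (0.8·0.0041 + 0.163·0.9959) = 0.0033188/0.16564 = 0.0200.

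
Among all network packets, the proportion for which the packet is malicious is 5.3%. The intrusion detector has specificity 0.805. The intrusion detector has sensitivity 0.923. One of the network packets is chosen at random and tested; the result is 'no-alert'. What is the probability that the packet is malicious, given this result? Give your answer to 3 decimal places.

P(H | E) ≈ 0.005

Write H for 'the packet is malicious'. Prior odds H:¬H = 0.053/0.947 = 0.055966. For the 'no-alert' outcome, the likelihood ratio is 0.077/0.805 = 0.095652.
Posterior odds = 0.055966 × 0.095652 = 0.0053533, so P(H|E) = 0.0053533/(1+0.0053533) = 0.005.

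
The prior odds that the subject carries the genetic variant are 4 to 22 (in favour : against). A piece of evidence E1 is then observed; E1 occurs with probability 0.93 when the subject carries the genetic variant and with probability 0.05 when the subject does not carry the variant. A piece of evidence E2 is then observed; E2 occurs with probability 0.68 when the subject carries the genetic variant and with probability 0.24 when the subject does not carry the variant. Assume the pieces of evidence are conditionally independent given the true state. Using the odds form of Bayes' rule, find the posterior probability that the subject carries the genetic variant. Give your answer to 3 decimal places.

Prior odds = 4/22 = 0.18182. In log-odds, ln(0.18182) = -1.7047.
Add log likelihood ratios: ln(18.600) + ln(2.8333) = 3.9646.
Posterior log-odds = 2.2599, so posterior odds = exp(2.2599) = 9.5818. Converting, P(H|E) = 9.5818/10.582 = 0.905.

Posterior probability ≈ 0.905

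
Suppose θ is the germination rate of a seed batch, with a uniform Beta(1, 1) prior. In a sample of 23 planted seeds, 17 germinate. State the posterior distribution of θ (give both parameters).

Posterior: Beta(18, 7)

The binomial likelihood is conjugate to the Beta prior: with 17 successes and 6 failures, the posterior is Beta(1+17, 1+6) = Beta(18, 7).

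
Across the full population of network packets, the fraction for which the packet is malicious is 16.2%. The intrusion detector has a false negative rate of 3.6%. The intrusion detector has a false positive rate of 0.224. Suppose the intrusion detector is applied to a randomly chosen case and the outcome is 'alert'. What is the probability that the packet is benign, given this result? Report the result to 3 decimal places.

Write H for 'the packet is malicious'. Prior odds H:¬H = 0.162/0.838 = 0.19332. For the 'alert' outcome, the likelihood ratio is 0.964/0.224 = 4.3036.
Posterior odds = 0.19332 × 4.3036 = 0.83196, so P(H|E) = 0.83196/(1+0.83196) = 0.454. Then P(¬H|E) = 1 − 0.454 = 0.546.

P(¬H | E) ≈ 0.546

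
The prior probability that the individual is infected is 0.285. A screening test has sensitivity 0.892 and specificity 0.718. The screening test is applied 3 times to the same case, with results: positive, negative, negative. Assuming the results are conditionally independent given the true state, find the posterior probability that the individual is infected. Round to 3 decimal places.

Let H be the event that the individual is infected; start with P(H) = 0.285. P('positive'|H) = 0.892, P('positive'|¬H) = 0.282.
Update on result 1 ('positive'): P(H) ← 0.892·0.2850 / (0.892·0.2850 + 0.282·0.7150) = 0.25422/0.45585 = 0.5577.
Update on result 2 ('negative'): P(H) ← 0.108·0.5577 / (0.108·0.5577 + 0.718·0.4423) = 0.060230/0.37781 = 0.1594.
Update on result 3 ('negative'): P(H) ← 0.108·0.1594 / (0.108·0.1594 + 0.718·0.8406) = 0.017217/0.62076 = 0.0277.

Posterior P(H) ≈ 0.028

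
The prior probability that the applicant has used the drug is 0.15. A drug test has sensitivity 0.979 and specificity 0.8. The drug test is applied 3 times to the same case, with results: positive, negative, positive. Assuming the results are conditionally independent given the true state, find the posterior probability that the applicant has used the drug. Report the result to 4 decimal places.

Posterior P(H) ≈ 0.0999

Let H be the event that the applicant has used the drug; start with P(H) = 0.15. P('positive'|H) = 0.979, P('positive'|¬H) = 0.2.
Update on result 1 ('positive'): P(H) ← 0.979·0.1500 / (0.979·0.1500 + 0.2·0.8500) = 0.14685/0.31685 = 0.4635.
Update on result 2 ('negative'): P(H) ← 0.021·0.4635 / (0.021·0.4635 + 0.8·0.5365) = 0.0097328/0.43896 = 0.0222.
Update on result 3 ('positive'): P(H) ← 0.979·0.0222 / (0.979·0.0222 + 0.2·0.9778) = 0.021707/0.21727 = 0.0999.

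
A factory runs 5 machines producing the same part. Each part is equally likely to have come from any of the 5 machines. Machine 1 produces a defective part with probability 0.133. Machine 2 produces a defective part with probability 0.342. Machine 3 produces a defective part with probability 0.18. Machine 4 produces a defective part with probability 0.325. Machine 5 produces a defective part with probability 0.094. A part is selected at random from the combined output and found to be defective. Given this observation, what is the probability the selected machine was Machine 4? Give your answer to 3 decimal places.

Posterior probability ≈ 0.303

P(defective|M1) = 0.133; P(defective|M2) = 0.342; P(defective|M3) = 0.18; P(defective|M4) = 0.325; P(defective|M5) = 0.094.
Prior × likelihood for each source: 0.2·0.133=0.02660, 0.2·0.342=0.06840, 0.2·0.18=0.03600, 0.2·0.325=0.06500, 0.2·0.094=0.01880. Summing gives P(defective) = 0.21480.
P(Machine 4 | defective) = 0.06500 / 0.21480 = 0.303.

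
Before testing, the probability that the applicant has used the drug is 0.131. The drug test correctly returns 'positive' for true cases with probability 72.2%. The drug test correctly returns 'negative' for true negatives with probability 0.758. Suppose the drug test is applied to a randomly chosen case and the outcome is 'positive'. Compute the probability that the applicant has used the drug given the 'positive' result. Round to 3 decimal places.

P(H | E) ≈ 0.310

Let H be the event that the applicant has used the drug. P(H) = 0.131, so P(¬H) = 0.869. With E the 'positive' result, P(E|H) = 0.722 and P(E|¬H) = 0.242.
P(E) = 0.722·0.131 + 0.242·0.869 = 0.094582 + 0.21030 = 0.30488.
By Bayes' theorem, P(H|E) = 0.094582 / 0.30488 = 0.310.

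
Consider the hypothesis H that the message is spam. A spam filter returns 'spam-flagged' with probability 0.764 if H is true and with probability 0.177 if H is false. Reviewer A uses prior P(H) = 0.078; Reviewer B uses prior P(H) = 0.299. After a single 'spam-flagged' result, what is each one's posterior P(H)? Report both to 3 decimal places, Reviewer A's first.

P('+'|H) = 0.764, P('+'|¬H) = 0.177.
Reviewer A: numerator 0.764·0.078 = 0.059592; evidence = 0.059592+0.177·0.922 = 0.22279; posterior = 0.267.
Reviewer B: numerator 0.764·0.299 = 0.22844; evidence = 0.22844+0.177·0.701 = 0.35251; posterior = 0.648.

Reviewer A: 0.267; Reviewer B: 0.648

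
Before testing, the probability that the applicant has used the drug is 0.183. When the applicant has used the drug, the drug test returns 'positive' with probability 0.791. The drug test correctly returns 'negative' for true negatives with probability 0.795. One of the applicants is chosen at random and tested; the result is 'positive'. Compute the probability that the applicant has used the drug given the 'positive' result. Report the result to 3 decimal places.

Write H for 'the applicant has used the drug'. Prior odds H:¬H = 0.183/0.817 = 0.22399. For the 'positive' outcome, the likelihood ratio is 0.791/0.205 = 3.8585.
Posterior odds = 0.22399 × 3.8585 = 0.86427, so P(H|E) = 0.86427/(1+0.86427) = 0.464.

P(H | E) ≈ 0.464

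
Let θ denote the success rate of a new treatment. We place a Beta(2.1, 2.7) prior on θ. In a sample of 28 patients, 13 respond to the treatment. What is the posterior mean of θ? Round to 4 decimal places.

The binomial likelihood is conjugate to the Beta prior: with 13 successes and 15 failures, the posterior is Beta(2.1+13, 2.7+15) = Beta(15.1, 17.7).
E[θ | data] = 15.1/(15.1+17.7) = 0.4604.

Posterior mean ≈ 0.4604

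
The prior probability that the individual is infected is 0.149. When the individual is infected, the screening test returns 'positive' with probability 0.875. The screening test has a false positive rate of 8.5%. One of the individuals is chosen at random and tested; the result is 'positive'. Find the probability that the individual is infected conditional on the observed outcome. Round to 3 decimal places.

P(H | E) ≈ 0.643

Let H be the event that the individual is infected. P(H) = 0.149, so P(¬H) = 0.851. With E the 'positive' result, P(E|H) = 0.875 and P(E|¬H) = 0.085.
P(E) = 0.875·0.149 + 0.085·0.851 = 0.13037 + 0.072335 = 0.20271.
By Bayes' theorem, P(H|E) = 0.13037 / 0.20271 = 0.643.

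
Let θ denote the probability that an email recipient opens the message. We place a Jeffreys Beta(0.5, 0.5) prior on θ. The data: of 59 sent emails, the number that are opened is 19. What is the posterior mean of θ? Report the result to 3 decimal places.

Posterior mean ≈ 0.325

Observing 19 successes and 40 failures updates Beta(0.5, 0.5) by adding the success and failure counts to the two shape parameters: α = 0.5+19 = 19.5, β = 0.5+40 = 40.5.
Posterior mean = α/(α+β) = 19.5/60 = 0.325.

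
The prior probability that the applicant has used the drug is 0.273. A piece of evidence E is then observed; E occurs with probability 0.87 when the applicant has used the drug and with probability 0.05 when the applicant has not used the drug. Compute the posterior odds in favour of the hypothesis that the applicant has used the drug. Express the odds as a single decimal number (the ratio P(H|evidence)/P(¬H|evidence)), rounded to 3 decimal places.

Prior odds = 0.273/(1−0.273) = 0.37552. In log-odds, ln(0.37552) = -0.97945.
Add log likelihood ratio: ln(17.400) = 2.8565.
Posterior log-odds = 1.8770, so posterior odds = exp(1.8770) = 6.5340.

Posterior odds ≈ 6.534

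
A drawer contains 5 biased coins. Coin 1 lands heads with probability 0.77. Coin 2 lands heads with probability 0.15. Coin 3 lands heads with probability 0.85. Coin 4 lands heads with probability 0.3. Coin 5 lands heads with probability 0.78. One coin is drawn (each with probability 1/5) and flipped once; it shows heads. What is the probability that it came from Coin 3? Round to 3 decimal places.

P(heads|C1) = 0.77; P(heads|C2) = 0.15; P(heads|C3) = 0.85; P(heads|C4) = 0.3; P(heads|C5) = 0.78.
Prior × likelihood for each source: 0.2·0.77=0.1540, 0.2·0.15=0.03000, 0.2·0.85=0.1700, 0.2·0.3=0.06000, 0.2·0.78=0.1560. Summing gives P(heads) = 0.57000.
P(Coin 3 | heads) = 0.1700 / 0.57000 = 0.298.

Posterior probability ≈ 0.298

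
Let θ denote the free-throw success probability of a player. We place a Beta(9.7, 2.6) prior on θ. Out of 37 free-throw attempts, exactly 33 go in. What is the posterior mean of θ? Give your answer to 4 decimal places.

Observing 33 successes and 4 failures updates Beta(9.7, 2.6) by adding the success and failure counts to the two shape parameters: α = 9.7+33 = 42.7, β = 2.6+4 = 6.6.
E[θ | data] = 42.7/(42.7+6.6) = 0.8661.

Posterior mean ≈ 0.8661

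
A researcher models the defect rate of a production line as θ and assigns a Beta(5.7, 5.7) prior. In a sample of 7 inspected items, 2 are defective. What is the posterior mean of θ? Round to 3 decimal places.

Observing 2 successes and 5 failures updates Beta(5.7, 5.7) by adding the success and failure counts to the two shape parameters: α = 5.7+2 = 7.7, β = 5.7+5 = 10.7.
E[θ | data] = 7.7/(7.7+10.7) = 0.418.

Posterior mean ≈ 0.418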